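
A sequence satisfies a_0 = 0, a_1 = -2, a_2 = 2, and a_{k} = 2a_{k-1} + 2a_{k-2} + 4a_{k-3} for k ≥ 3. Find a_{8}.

-80

The ordinary generating function has denominator 1 - 2y - 2y^2 - 4y^3.
Iterating the recurrence: a_0,…,a_{8} = 0, -2, 2, 0, -4, 0, -8, -32, -80.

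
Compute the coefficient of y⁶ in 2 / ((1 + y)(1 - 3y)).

1094

Partial fractions give a closed form: a_n = (1/2)·(-1)^n + (3/2)·3^n.
At n = 6: a_6 = 1094.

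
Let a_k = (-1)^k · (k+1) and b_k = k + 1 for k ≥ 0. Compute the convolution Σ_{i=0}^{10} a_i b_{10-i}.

The convolution is the t^10 coefficient of A(t)B(t).
Σ = 1·11 − 2·10 + 3·9 − 4·8 + 5·7 − 6·6 + 7·5 − 8·4 + 9·3 − 10·2 + 11·1 = 6.

6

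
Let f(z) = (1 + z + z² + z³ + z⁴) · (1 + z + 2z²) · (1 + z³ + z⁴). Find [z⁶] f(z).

10

(1 + z + z² + z³ + z⁴) has coefficients 1,1,1,1,1 for degrees 0…4.
(1 + z + 2z²) has coefficients 1,1,2,0,0,0,0 for degrees 0…6.
Finally multiplying by (1 + z³ + z⁴), the product of all factors after the first has coefficients 1,1,2,1,2,3,2 for degrees 0…6.
[z⁶] = 1·2 + 1·3 + 1·2 + 1·1 + 1·2 = 10.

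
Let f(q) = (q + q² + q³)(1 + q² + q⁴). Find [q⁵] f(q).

2

(q + q² + q³) has coefficients 0,1,1,1 for degrees 0…3.
(1 + q² + q⁴) has coefficients 1,0,1,0,1,0 for degrees 0…5.
[q⁵] = 1·1 + 1·0 + 1·1 = 2.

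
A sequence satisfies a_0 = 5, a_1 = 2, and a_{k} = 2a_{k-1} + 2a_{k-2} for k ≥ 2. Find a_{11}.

103424

The ordinary generating function has denominator 1 - 2x - 2x^2.
Iterating the recurrence: a_0,…,a_{11} = 5, 2, 14, 32, 92, 248, 680, 1856, 5072, 13856, 37856, 103424.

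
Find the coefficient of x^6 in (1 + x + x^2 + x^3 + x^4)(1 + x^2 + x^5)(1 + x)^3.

(1 + x + x^2 + x^3 + x^4) has coefficients 1,1,1,1,1 for degrees 0…4.
(1 + x^2 + x^5) has coefficients 1,0,1,0,0,1,0 for degrees 0…6.
Finally multiplying by (1 + x)^3, the product of all factors after the first has coefficients 1,3,4,4,3,2,3 for degrees 0…6.
[x^6] = 1·3 + 1·2 + 1·3 + 1·4 + 1·4 = 16.

16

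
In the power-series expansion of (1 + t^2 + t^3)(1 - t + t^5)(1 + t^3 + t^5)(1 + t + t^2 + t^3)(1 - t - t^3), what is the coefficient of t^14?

(1 + t^2 + t^3) has coefficients 1,0,1,1 for degrees 0…3.
(1 - t + t^5) has coefficients 1,-1,0,0,0,1,0,0,0,0,0,0,0,0,0 for degrees 0…14.
Multiplying by (1 + t^3 + t^5) gives running coefficients 1,-1,0,1,-1,2,-1,0,1,0,1,0,0,0,0 for degrees 0…14.
Multiplying by (1 + t + t^2 + t^3) gives running coefficients 1,0,0,1,-1,2,1,0,2,0,2,2,1,1,0 for degrees 0…14.
Finally multiplying by (1 - t - t^3), the product of all factors after the first has coefficients 1,-1,0,0,-2,3,-2,0,0,-3,2,-2,-1,-2,-3 for degrees 0…14.
[t^14] = 1·(-3) + 1·(-1) + 1·(-2) = -6.

-6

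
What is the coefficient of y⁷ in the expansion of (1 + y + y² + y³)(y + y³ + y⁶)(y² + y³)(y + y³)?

6

(1 + y + y² + y³) has coefficients 1,1,1,1 for degrees 0…3.
(y + y³ + y⁶) has coefficients 0,1,0,1,0,0,1,0 for degrees 0…7.
Multiplying by (y² + y³) gives running coefficients 0,0,0,1,1,1,1,0 for degrees 0…7.
Finally multiplying by (y + y³), the product of all factors after the first has coefficients 0,0,0,0,1,1,2,2 for degrees 0…7.
[y⁷] = 1·2 + 1·2 + 1·1 + 1·1 = 6.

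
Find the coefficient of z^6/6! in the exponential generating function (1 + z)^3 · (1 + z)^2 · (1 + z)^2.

5040

The EGF product rule gives c_6 = Σ_{k_1+k_2+k_3=6} C(6; k_1,k_2,k_3) · ∏ g_i(k_i), where (1+z)^3 gives the falling factorial (3)_k; (1+z)^2 gives the falling factorial (2)_k; (1+z)^2 gives the falling factorial (2)_k.
g_1(k) for k = 0…6: 1, 3, 6, 6, 0, 0, 0.
g_2(k) for k = 0…6: 1, 2, 2, 0, 0, 0, 0.
g_3(k) for k = 0…6: 1, 2, 2, 0, 0, 0, 0.
First combine the last two factors: h(k) = Σ_j C(k,j)·g_2(j)·g_3(k−j) for k = 0…6: 1, 4, 12, 24, 24, 0, 0.
c_6 = Σ_k C(6,k)·g_1(k)·h(6−k) = 15·6·24 + 20·6·24 = 2160 + 2880 = 5040.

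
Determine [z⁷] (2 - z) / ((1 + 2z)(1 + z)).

-637

Partial fractions give a closed form: a_n = (5)·(-2)^n + (-3)·(-1)^n.
At n = 7: a_7 = -637.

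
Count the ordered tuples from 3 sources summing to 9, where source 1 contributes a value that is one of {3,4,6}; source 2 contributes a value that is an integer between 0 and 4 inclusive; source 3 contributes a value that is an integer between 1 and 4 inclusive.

The generating function for the choices is (y^3 + y^4 + y^6)·(1 + y + y^2 + y^3 + y^4)·(y + y^2 + y^3 + y^4); the count is [y^9].
(y^3 + y^4 + y^6) has coefficients 0,0,0,1,1,0,1 for degrees 0…6.
(1 + y + y^2 + y^3 + y^4) has coefficients 1,1,1,1,1,0,0,0,0,0 for degrees 0…9.
Finally multiplying by (y + y^2 + y^3 + y^4), the product of all factors after the first has coefficients 0,1,2,3,4,4,3,2,1,0 for degrees 0…9.
[y^9] = 1·3 + 1·4 + 1·3 = 10.

10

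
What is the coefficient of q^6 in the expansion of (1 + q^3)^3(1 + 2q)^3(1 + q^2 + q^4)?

57

(1 + q^3)^3 has coefficients 1,0,0,3,0,0,3 for degrees 0…6.
(1 + 2q)^3 has coefficients 1,6,12,8,0,0,0 for degrees 0…6.
Finally multiplying by (1 + q^2 + q^4), the product of all factors after the first has coefficients 1,6,13,14,13,14,12 for degrees 0…6.
[q^6] = 1·12 + 3·14 + 3·1 = 57.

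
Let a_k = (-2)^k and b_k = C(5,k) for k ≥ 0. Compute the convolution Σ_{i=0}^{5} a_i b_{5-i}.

The convolution is the t^5 coefficient of A(t)B(t).
Σ = 1·1 − 2·5 + 4·10 − 8·10 + 16·5 − 32·1 = -1.

-1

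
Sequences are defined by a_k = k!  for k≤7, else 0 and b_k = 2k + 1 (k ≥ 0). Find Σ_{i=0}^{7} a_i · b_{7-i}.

8072

Write out a_i and b_{7-i} for i = 0,…,7 and sum the products.
Σ = 1·15 + 1·13 + 2·11 + 6·9 + 24·7 + 120·5 + 720·3 + 5040·1 = 8072.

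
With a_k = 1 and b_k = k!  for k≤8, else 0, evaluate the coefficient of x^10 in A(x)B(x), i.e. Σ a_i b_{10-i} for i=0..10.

46234

This is [x^10] in the product of the two ordinary generating functions.
Σ = 1·0 + 1·0 + 1·40320 + 1·5040 + 1·720 + 1·120 + 1·24 + 1·6 + 1·2 + 1·1 + 1·1 = 46234.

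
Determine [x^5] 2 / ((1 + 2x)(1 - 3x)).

266

The denominator gives the recurrence a_n = a_(n−1) + 6a_(n−2) for n ≥ 2; the numerator fixes a_0 = 2, a_1 = 2.
Iterating: 2, 2, 14, 26, 110, 266, so a_5 = 266.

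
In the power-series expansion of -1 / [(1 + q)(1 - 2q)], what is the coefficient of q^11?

-1365

Partial fractions give a closed form: a_n = (-1/3)·(-1)^n + (-2/3)·2^n.
At n = 11: a_11 = -1365.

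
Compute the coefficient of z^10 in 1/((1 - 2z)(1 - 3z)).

175099

Partial fractions give a closed form: a_n = (-2)·2^n + (3)·3^n.
At n = 10: a_10 = 175099.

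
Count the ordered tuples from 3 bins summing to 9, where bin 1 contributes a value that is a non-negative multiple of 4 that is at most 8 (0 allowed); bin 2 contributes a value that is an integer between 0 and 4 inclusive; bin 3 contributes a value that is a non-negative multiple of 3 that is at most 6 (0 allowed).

The generating function for the choices is (1 + z⁴ + z⁸)·(1 + z + z² + z³ + z⁴)·(1 + z³ + z⁶); the count is [z⁹].
(1 + z⁴ + z⁸) has coefficients 1,0,0,0,1,0,0,0,1 for degrees 0…8.
(1 + z + z² + z³ + z⁴) has coefficients 1,1,1,1,1,0,0,0,0,0 for degrees 0…9.
Finally multiplying by (1 + z³ + z⁶), the product of all factors after the first has coefficients 1,1,1,2,2,1,2,2,1,1 for degrees 0…9.
[z⁹] = 1·1 + 1·1 + 1·1 = 3.

3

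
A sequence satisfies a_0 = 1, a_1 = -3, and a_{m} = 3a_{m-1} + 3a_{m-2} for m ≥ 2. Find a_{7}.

-5427

The ordinary generating function has denominator 1 - 3q - 3q^2.
Iterating the recurrence: a_0,…,a_{7} = 1, -3, -6, -27, -99, -378, -1431, -5427.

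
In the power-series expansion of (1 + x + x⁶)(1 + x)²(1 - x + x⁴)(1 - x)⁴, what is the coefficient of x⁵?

(1 + x + x⁶) has coefficients 1,1,0,0,0,0 for degrees 0…5.
(1 + x)² has coefficients 1,2,1,0,0,0 for degrees 0…5.
Multiplying by (1 - x + x⁴) gives running coefficients 1,1,-1,-1,1,2 for degrees 0…5.
Finally multiplying by (1 - x)⁴, the product of all factors after the first has coefficients 1,-3,1,5,-4,-3 for degrees 0…5.
[x⁵] = 1·(-3) + 1·(-4) = -7.

-7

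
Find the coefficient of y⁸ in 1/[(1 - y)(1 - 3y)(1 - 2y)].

The denominator gives the recurrence a_n = 6a_(n−1) − 11a_(n−2) + 6a_(n−3) for n ≥ 3; the numerator fixes a_0 = 1, a_1 = 6, a_2 = 25.
Iterating: 1, 6, 25, 90, 301, 966, 3025, 9330, 28501, so a_8 = 28501.

28501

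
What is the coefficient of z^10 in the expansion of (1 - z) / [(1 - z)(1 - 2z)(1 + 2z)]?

1024

Partial fractions give a closed form: a_n = (1/2)·2^n + (1/2)·(-2)^n.
At n = 10: a_10 = 1024.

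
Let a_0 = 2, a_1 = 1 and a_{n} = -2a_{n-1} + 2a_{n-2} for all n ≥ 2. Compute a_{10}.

3104

The ordinary generating function has denominator 1 + 2z - 2z^2.
Iterating the recurrence: a_0,…,a_{10} = 2, 1, 2, -2, 8, -20, 56, -152, 416, -1136, 3104.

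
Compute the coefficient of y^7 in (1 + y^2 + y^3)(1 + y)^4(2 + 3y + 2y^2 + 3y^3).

70

(1 + y^2 + y^3) has coefficients 1,0,1,1 for degrees 0…3.
(1 + y)^4 has coefficients 1,4,6,4,1,0,0,0 for degrees 0…7.
Finally multiplying by (2 + 3y + 2y^2 + 3y^3), the product of all factors after the first has coefficients 2,11,26,37,38,29,14,3 for degrees 0…7.
[y^7] = 1·3 + 1·29 + 1·38 = 70.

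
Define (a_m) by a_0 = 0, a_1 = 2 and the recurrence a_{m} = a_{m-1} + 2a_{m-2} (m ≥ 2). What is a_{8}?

170

The ordinary generating function has denominator 1 - q - 2q^2.
Iterating the recurrence: a_0,…,a_{8} = 0, 2, 2, 6, 10, 22, 42, 86, 170.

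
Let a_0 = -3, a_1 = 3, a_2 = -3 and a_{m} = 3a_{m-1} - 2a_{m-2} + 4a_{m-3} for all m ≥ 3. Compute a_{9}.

-9507

The ordinary generating function has denominator 1 - 3t + 2t^2 - 4t^3.
Iterating the recurrence: a_0,…,a_{9} = -3, 3, -3, -27, -63, -147, -423, -1227, -3423, -9507.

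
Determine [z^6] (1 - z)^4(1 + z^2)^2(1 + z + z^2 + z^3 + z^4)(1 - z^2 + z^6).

0

(1 - z)^4 has coefficients 1,-4,6,-4,1 for degrees 0…4.
(1 + z^2)^2 has coefficients 1,0,2,0,1,0,0 for degrees 0…6.
Multiplying by (1 + z + z^2 + z^3 + z^4) gives running coefficients 1,1,3,3,4,3,3 for degrees 0…6.
Finally multiplying by (1 - z^2 + z^6), the product of all factors after the first has coefficients 1,1,2,2,1,0,0 for degrees 0…6.
[z^6] = 1·0 − 4·0 + 6·1 − 4·2 + 1·2 = 0.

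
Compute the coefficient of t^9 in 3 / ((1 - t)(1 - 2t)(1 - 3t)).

The denominator gives the recurrence a_n = 6a_(n−1) − 11a_(n−2) + 6a_(n−3) for n ≥ 3; the numerator fixes a_0 = 3, a_1 = 18, a_2 = 75.
Iterating: 3, 18, 75, 270, 903, 2898, 9075, 27990, 85503, 259578, so a_9 = 259578.

259578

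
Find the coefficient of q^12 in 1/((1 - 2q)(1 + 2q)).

4096

Partial fractions give a closed form: a_n = (1/2)·2^n + (1/2)·(-2)^n.
At n = 12: a_12 = 4096.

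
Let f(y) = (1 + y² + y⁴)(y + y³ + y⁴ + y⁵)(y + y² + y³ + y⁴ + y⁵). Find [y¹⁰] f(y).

(1 + y² + y⁴) has coefficients 1,0,1,0,1 for degrees 0…4.
(y + y³ + y⁴ + y⁵) has coefficients 0,1,0,1,1,1,0,0,0,0,0 for degrees 0…10.
Finally multiplying by (y + y² + y³ + y⁴ + y⁵), the product of all factors after the first has coefficients 0,0,1,1,2,3,4,3,3,2,1 for degrees 0…10.
[y¹⁰] = 1·1 + 1·3 + 1·4 = 8.

8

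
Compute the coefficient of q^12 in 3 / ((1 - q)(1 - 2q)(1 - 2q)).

The denominator gives the recurrence a_n = 5a_(n−1) − 8a_(n−2) + 4a_(n−3) for n ≥ 3; the numerator fixes a_0 = 3, a_1 = 15, a_2 = 51.
Iterating: 3, 15, 51, 147, 387, 963, 2307, 5379, 12291, 27651, 61443, 135171, 294915, so a_12 = 294915.

294915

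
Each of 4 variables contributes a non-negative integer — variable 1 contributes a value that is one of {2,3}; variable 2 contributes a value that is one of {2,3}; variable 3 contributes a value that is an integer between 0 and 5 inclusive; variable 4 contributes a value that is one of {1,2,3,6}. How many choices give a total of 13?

The generating function for the choices is (q^2 + q^3)·(q^2 + q^3)·(1 + q + q^2 + q^3 + q^4 + q^5)·(q + q^2 + q^3 + q^6); the count is [q^13].
(q^2 + q^3) has coefficients 0,0,1,1 for degrees 0…3.
(q^2 + q^3) has coefficients 0,0,1,1,0,0,0,0,0,0,0,0,0,0 for degrees 0…13.
Multiplying by (1 + q + q^2 + q^3 + q^4 + q^5) gives running coefficients 0,0,1,2,2,2,2,2,1,0,0,0,0,0 for degrees 0…13.
Finally multiplying by (q + q^2 + q^3 + q^6), the product of all factors after the first has coefficients 0,0,0,1,3,5,6,6,7,7,5,3,2,2 for degrees 0…13.
[q^13] = 1·3 + 1·5 = 8.

8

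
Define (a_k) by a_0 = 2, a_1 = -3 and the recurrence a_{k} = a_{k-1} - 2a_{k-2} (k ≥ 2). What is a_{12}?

The ordinary generating function has denominator 1 - t + 2t^2.
Iterating the recurrence: a_0,…,a_{12} = 2, -3, -7, -1, 13, 15, -11, -41, -19, 63, 101, -25, -227.

-227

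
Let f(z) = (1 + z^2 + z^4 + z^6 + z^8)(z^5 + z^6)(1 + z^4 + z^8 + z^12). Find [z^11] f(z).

2

(1 + z^2 + z^4 + z^6 + z^8) has coefficients 1,0,1,0,1,0,1,0,1 for degrees 0…8.
(z^5 + z^6) has coefficients 0,0,0,0,0,1,1,0,0,0,0,0 for degrees 0…11.
Finally multiplying by (1 + z^4 + z^8 + z^12), the product of all factors after the first has coefficients 0,0,0,0,0,1,1,0,0,1,1,0 for degrees 0…11.
[z^11] = 1·0 + 1·1 + 1·0 + 1·1 + 1·0 = 2.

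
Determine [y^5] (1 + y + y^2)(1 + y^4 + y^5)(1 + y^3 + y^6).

3

(1 + y + y^2) has coefficients 1,1,1 for degrees 0…2.
(1 + y^4 + y^5) has coefficients 1,0,0,0,1,1 for degrees 0…5.
Finally multiplying by (1 + y^3 + y^6), the product of all factors after the first has coefficients 1,0,0,1,1,1 for degrees 0…5.
[y^5] = 1·1 + 1·1 + 1·1 = 3.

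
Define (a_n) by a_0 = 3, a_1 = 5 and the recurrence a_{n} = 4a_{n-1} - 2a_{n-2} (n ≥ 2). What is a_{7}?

6200

The ordinary generating function has denominator 1 - 4q + 2q^2.
Iterating the recurrence: a_0,…,a_{7} = 3, 5, 14, 46, 156, 532, 1816, 6200.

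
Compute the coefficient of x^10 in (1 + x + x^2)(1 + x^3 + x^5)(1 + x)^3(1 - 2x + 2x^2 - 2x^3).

(1 + x + x^2) has coefficients 1,1,1 for degrees 0…2.
(1 + x^3 + x^5) has coefficients 1,0,0,1,0,1,0,0,0,0,0 for degrees 0…10.
Multiplying by (1 + x)^3 gives running coefficients 1,3,3,2,3,4,4,3,1,0,0 for degrees 0…10.
Finally multiplying by (1 - 2x + 2x^2 - 2x^3), the product of all factors after the first has coefficients 1,1,-1,0,-1,-4,-2,-3,-5,-4,-4 for degrees 0…10.
[x^10] = 1·(-4) + 1·(-4) + 1·(-5) = -13.

-13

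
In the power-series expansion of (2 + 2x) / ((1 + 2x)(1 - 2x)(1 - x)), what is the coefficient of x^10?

The denominator gives the recurrence a_n = a_(n−1) + 4a_(n−2) − 4a_(n−3) for n ≥ 3; the numerator fixes a_0 = 2, a_1 = 4, a_2 = 12.
Iterating: 2, 4, 12, 20, 52, 84, 212, 340, 852, 1364, 3412, so a_10 = 3412.

3412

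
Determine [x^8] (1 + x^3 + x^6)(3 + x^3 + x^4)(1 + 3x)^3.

(1 + x^3 + x^6) has coefficients 1,0,0,1,0,0,1 for degrees 0…6.
(3 + x^3 + x^4) has coefficients 3,0,0,1,1,0,0,0,0 for degrees 0…8.
Finally multiplying by (1 + 3x)^3, the product of all factors after the first has coefficients 3,27,81,82,10,36,54,27,0 for degrees 0…8.
[x^8] = 1·0 + 1·36 + 1·81 = 117.

117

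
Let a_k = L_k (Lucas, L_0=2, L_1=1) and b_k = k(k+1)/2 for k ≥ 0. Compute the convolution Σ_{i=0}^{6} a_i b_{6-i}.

This is [x^6] in the product of the two ordinary generating functions.
Σ = 2·21 + 1·15 + 3·10 + 4·6 + 7·3 + 11·1 + 18·0 = 143.

143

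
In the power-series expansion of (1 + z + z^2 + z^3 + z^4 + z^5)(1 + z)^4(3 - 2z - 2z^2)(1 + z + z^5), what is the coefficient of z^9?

-70

(1 + z + z^2 + z^3 + z^4 + z^5) has coefficients 1,1,1,1,1,1 for degrees 0…5.
(1 + z)^4 has coefficients 1,4,6,4,1,0,0,0,0,0 for degrees 0…9.
Multiplying by (3 - 2z - 2z^2) gives running coefficients 3,10,8,-8,-17,-10,-2,0,0,0 for degrees 0…9.
Finally multiplying by (1 + z + z^5), the product of all factors after the first has coefficients 3,13,18,0,-25,-24,-2,6,-8,-17 for degrees 0…9.
[z^9] = 1·(-17) + 1·(-8) + 1·6 + 1·(-2) + 1·(-24) + 1·(-25) = -70.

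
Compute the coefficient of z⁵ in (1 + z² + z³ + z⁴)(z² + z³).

2

(1 + z² + z³ + z⁴) has coefficients 1,0,1,1,1 for degrees 0…4.
(z² + z³) has coefficients 0,0,1,1,0,0 for degrees 0…5.
[z⁵] = 1·0 + 1·1 + 1·1 + 1·0 = 2.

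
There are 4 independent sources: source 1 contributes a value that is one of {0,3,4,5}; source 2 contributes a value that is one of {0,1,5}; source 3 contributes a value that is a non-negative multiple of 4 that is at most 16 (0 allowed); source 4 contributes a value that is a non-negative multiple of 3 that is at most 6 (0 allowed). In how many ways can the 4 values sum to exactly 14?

The generating function for the choices is (1 + q^3 + q^4 + q^5)·(1 + q + q^5)·(1 + q^4 + q^8 + q^12 + q^16)·(1 + q^3 + q^6); the count is [q^14].
(1 + q^3 + q^4 + q^5) has coefficients 1,0,0,1,1,1 for degrees 0…5.
(1 + q + q^5) has coefficients 1,1,0,0,0,1,0,0,0,0,0,0,0,0,0 for degrees 0…14.
Multiplying by (1 + q^4 + q^8 + q^12 + q^16) gives running coefficients 1,1,0,0,1,2,0,0,1,2,0,0,1,2,0 for degrees 0…14.
Finally multiplying by (1 + q^3 + q^6), the product of all factors after the first has coefficients 1,1,0,1,2,2,1,2,3,2,1,3,3,2,1 for degrees 0…14.
[q^14] = 1·1 + 1·3 + 1·1 + 1·2 = 7.

7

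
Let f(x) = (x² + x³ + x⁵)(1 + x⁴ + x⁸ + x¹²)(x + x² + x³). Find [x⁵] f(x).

(x² + x³ + x⁵) has coefficients 0,0,1,1,0,1 for degrees 0…5.
(1 + x⁴ + x⁸ + x¹²) has coefficients 1,0,0,0,1,0 for degrees 0…5.
Finally multiplying by (x + x² + x³), the product of all factors after the first has coefficients 0,1,1,1,0,1 for degrees 0…5.
[x⁵] = 1·1 + 1·1 + 1·0 = 2.

2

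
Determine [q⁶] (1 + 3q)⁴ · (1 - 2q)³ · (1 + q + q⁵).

(1 + 3q)⁴ has coefficients 1,12,54,108,81 for degrees 0…4.
(1 - 2q)³ has coefficients 1,-6,12,-8,0,0,0 for degrees 0…6.
Finally multiplying by (1 + q + q⁵), the product of all factors after the first has coefficients 1,-5,6,4,-8,1,-6 for degrees 0…6.
[q⁶] = 1·(-6) + 12·1 + 54·(-8) + 108·4 + 81·6 = 492.

492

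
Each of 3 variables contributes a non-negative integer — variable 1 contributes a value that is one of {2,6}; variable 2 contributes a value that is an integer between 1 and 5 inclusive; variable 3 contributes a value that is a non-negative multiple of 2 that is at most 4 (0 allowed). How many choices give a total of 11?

The generating function for the choices is (q² + q⁶)·(q + q² + q³ + q⁴ + q⁵)·(1 + q² + q⁴); the count is [q¹¹].
(q² + q⁶) has coefficients 0,0,1,0,0,0,1 for degrees 0…6.
(q + q² + q³ + q⁴ + q⁵) has coefficients 0,1,1,1,1,1,0,0,0,0,0,0 for degrees 0…11.
Finally multiplying by (1 + q² + q⁴), the product of all factors after the first has coefficients 0,1,1,2,2,3,2,2,1,1,0,0 for degrees 0…11.
[q¹¹] = 1·1 + 1·3 = 4.

4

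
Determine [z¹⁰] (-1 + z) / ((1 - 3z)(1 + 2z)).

The denominator gives the recurrence a_n = a_(n−1) + 6a_(n−2) for n ≥ 3; the numerator fixes a_0 = -1, a_1 = 0, a_2 = -6.
Iterating: -1, 0, -6, -6, -42, -78, -330, -798, -2778, -7566, -24234, so a_10 = -24234.

-24234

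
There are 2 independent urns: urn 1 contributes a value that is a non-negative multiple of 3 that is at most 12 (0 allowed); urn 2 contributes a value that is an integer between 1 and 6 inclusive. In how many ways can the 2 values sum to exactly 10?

The generating function for the choices is (1 + z^3 + z^6 + z^9 + z^12)·(z + z^2 + z^3 + z^4 + z^5 + z^6); the count is [z^10].
(1 + z^3 + z^6 + z^9 + z^12) has coefficients 1,0,0,1,0,0,1,0,0,1,0 for degrees 0…10.
(z + z^2 + z^3 + z^4 + z^5 + z^6) has coefficients 0,1,1,1,1,1,1,0,0,0,0 for degrees 0…10.
[z^10] = 1·0 + 1·0 + 1·1 + 1·1 = 2.

2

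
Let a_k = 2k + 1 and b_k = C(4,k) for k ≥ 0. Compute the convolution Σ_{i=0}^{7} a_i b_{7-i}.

176

This is [x^7] in the product of the two ordinary generating functions.
Σ = 1·0 + 3·0 + 5·0 + 7·1 + 9·4 + 11·6 + 13·4 + 15·1 = 176.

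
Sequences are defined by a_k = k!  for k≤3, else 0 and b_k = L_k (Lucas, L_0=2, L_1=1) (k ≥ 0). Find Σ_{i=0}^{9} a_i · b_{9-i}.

289

This is [x^9] in the product of the two ordinary generating functions.
Σ = 1·76 + 1·47 + 2·29 + 6·18 + 0·11 + 0·7 + 0·4 + 0·3 + 0·1 + 0·2 = 289.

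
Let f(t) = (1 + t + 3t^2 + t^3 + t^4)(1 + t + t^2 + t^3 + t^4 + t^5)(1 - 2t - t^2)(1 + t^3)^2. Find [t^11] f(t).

(1 + t + 3t^2 + t^3 + t^4) has coefficients 1,1,3,1,1 for degrees 0…4.
(1 + t + t^2 + t^3 + t^4 + t^5) has coefficients 1,1,1,1,1,1,0,0,0,0,0,0 for degrees 0…11.
Multiplying by (1 - 2t - t^2) gives running coefficients 1,-1,-2,-2,-2,-2,-3,-1,0,0,0,0 for degrees 0…11.
Finally multiplying by (1 + t^3)^2, the product of all factors after the first has coefficients 1,-1,-2,0,-4,-6,-6,-6,-6,-8,-4,-2 for degrees 0…11.
[t^11] = 1·(-2) + 1·(-4) + 3·(-8) + 1·(-6) + 1·(-6) = -42.

-42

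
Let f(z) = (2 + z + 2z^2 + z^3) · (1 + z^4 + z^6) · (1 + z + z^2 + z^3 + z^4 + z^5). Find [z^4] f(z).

(2 + z + 2z^2 + z^3) has coefficients 2,1,2,1 for degrees 0…3.
(1 + z^4 + z^6) has coefficients 1,0,0,0,1 for degrees 0…4.
Finally multiplying by (1 + z + z^2 + z^3 + z^4 + z^5), the product of all factors after the first has coefficients 1,1,1,1,2 for degrees 0…4.
[z^4] = 2·2 + 1·1 + 2·1 + 1·1 = 8.

8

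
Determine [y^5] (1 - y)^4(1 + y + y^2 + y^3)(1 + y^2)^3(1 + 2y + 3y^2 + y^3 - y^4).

-8

(1 - y)^4 has coefficients 1,-4,6,-4,1 for degrees 0…4.
(1 + y + y^2 + y^3) has coefficients 1,1,1,1,0,0 for degrees 0…5.
Multiplying by (1 + y^2)^3 gives running coefficients 1,1,4,4,6,6 for degrees 0…5.
Finally multiplying by (1 + 2y + 3y^2 + y^3 - y^4), the product of all factors after the first has coefficients 1,3,9,16,26,33 for degrees 0…5.
[y^5] = 1·33 − 4·26 + 6·16 − 4·9 + 1·3 = -8.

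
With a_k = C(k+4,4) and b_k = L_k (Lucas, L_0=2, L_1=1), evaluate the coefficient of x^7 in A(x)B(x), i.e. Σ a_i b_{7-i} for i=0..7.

The convolution is the t^7 coefficient of A(t)B(t).
Σ = 1·29 + 5·18 + 15·11 + 35·7 + 70·4 + 126·3 + 210·1 + 330·2 = 2057.

2057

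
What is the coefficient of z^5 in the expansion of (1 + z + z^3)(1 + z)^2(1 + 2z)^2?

(1 + z + z^3) has coefficients 1,1,0,1 for degrees 0…3.
(1 + z)^2 has coefficients 1,2,1,0,0,0 for degrees 0…5.
Finally multiplying by (1 + 2z)^2, the product of all factors after the first has coefficients 1,6,13,12,4,0 for degrees 0…5.
[z^5] = 1·0 + 1·4 + 1·13 = 17.

17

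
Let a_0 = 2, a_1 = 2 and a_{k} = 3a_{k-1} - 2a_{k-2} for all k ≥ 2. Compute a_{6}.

2

The ordinary generating function has denominator 1 - 3q + 2q^2.
Iterating the recurrence: a_0,…,a_{6} = 2, 2, 2, 2, 2, 2, 2.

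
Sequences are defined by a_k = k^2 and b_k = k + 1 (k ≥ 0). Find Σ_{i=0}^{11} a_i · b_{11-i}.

Write out a_i and b_{11-i} for i = 0,…,11 and sum the products.
Σ = 0·12 + 1·11 + 4·10 + 9·9 + 16·8 + 25·7 + 36·6 + 49·5 + 64·4 + 81·3 + 100·2 + 121·1 = 1716.

1716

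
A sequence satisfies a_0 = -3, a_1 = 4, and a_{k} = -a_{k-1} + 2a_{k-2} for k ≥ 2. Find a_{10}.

The ordinary generating function has denominator 1 + z - 2z^2.
Iterating the recurrence: a_0,…,a_{10} = -3, 4, -10, 18, -38, 74, -150, 298, -598, 1194, -2390.

-2390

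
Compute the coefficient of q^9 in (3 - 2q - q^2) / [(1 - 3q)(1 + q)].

The denominator gives the recurrence a_n = 2a_(n−1) + 3a_(n−2) for n ≥ 3; the numerator fixes a_0 = 3, a_1 = 4, a_2 = 16.
Iterating: 3, 4, 16, 44, 136, 404, 1216, 3644, 10936, 32804, so a_9 = 32804.

32804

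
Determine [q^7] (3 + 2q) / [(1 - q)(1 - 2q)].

Partial fractions give a closed form: a_n = (-5)·1^n + (8)·2^n.
At n = 7: a_7 = 1019.

1019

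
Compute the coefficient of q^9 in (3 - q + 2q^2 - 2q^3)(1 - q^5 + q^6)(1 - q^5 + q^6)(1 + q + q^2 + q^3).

6

(3 - q + 2q^2 - 2q^3) has coefficients 3,-1,2,-2 for degrees 0…3.
(1 - q^5 + q^6) has coefficients 1,0,0,0,0,-1,1,0,0,0 for degrees 0…9.
Multiplying by (1 - q^5 + q^6) gives running coefficients 1,0,0,0,0,-2,2,0,0,0 for degrees 0…9.
Finally multiplying by (1 + q + q^2 + q^3), the product of all factors after the first has coefficients 1,1,1,1,0,-2,0,0,0,2 for degrees 0…9.
[q^9] = 3·2 − 1·0 + 2·0 − 2·0 = 6.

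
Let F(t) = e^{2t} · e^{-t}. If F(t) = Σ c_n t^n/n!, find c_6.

The EGF product rule gives c_6 = Σ_{k_1+k_2=6} C(6; k_1,k_2) · ∏ g_i(k_i), where e^{2t} gives (2)^k; e^{-t} gives (-1)^k.
g_1(k) for k = 0…6: 1, 2, 4, 8, 16, 32, 64.
g_2(k) for k = 0…6: 1, -1, 1, -1, 1, -1, 1.
c_6 = Σ_k C(6,k)·g_1(k)·g_2(6−k) = 1·1·1 + 6·2·(-1) + 15·4·1 + 20·8·(-1) + 15·16·1 + 6·32·(-1) + 1·64·1 = 1 − 12 + 60 − 160 + 240 − 192 + 64 = 1.

1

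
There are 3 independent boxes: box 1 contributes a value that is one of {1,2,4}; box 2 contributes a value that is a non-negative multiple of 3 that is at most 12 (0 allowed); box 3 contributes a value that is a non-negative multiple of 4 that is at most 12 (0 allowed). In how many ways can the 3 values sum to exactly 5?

The generating function for the choices is (z + z² + z⁴)·(1 + z³ + z⁶ + z⁹ + z¹²)·(1 + z⁴ + z⁸ + z¹²); the count is [z⁵].
(z + z² + z⁴) has coefficients 0,1,1,0,1 for degrees 0…4.
(1 + z³ + z⁶ + z⁹ + z¹²) has coefficients 1,0,0,1,0,0 for degrees 0…5.
Finally multiplying by (1 + z⁴ + z⁸ + z¹²), the product of all factors after the first has coefficients 1,0,0,1,1,0 for degrees 0…5.
[z⁵] = 1·1 + 1·1 + 1·0 = 2.

2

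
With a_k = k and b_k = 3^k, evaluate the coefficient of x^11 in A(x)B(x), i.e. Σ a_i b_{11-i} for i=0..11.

The convolution is the x^11 coefficient of A(x)B(x).
Σ = 0·177147 + 1·59049 + 2·19683 + 3·6561 + 4·2187 + 5·729 + 6·243 + 7·81 + 8·27 + 9·9 + 10·3 + 11·1 = 132854.

132854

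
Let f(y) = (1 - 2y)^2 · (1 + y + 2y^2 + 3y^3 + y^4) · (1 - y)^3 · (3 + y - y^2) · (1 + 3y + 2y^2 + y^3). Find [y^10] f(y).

(1 - 2y)^2 has coefficients 1,-4,4 for degrees 0…2.
(1 + y + 2y^2 + 3y^3 + y^4) has coefficients 1,1,2,3,1,0,0,0,0,0,0 for degrees 0…10.
Multiplying by (1 - y)^3 gives running coefficients 1,-2,2,-1,-3,4,0,-1,0,0,0 for degrees 0…10.
Multiplying by (3 + y - y^2) gives running coefficients 3,-5,3,1,-12,10,7,-7,-1,1,0 for degrees 0…10.
Finally multiplying by (1 + 3y + 2y^2 + y^3), the product of all factors after the first has coefficients 3,4,-6,3,-8,-21,14,22,2,-9,-6 for degrees 0…10.
[y^10] = 1·(-6) − 4·(-9) + 4·2 = 38.

38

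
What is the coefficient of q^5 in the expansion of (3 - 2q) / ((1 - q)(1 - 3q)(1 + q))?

637

Partial fractions give a closed form: a_n = (-1/4)·1^n + (21/8)·3^n + (5/8)·(-1)^n.
At n = 5: a_5 = 637.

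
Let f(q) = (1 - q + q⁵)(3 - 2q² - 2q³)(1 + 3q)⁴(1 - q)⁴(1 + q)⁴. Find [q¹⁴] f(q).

-3154

(1 - q + q⁵) has coefficients 1,-1,0,0,0,1 for degrees 0…5.
(3 - 2q² - 2q³) has coefficients 3,0,-2,-2,0,0,0,0,0,0,0,0,0,0,0 for degrees 0…14.
Multiplying by (1 + 3q)⁴ gives running coefficients 3,36,160,298,111,-324,-378,-162,0,0,0,0,0,0,0 for degrees 0…14.
Multiplying by (1 - q)⁴ gives running coefficients 3,24,34,-138,-262,416,552,-740,-213,216,270,-162,0,0,0 for degrees 0…14.
Finally multiplying by (1 + q)⁴, the product of all factors after the first has coefficients 3,36,148,154,-511,-1300,126,2778,1541,-2452,-2552,622,1623,324,-378 for degrees 0…14.
[q¹⁴] = 1·(-378) − 1·324 + 1·(-2452) = -3154.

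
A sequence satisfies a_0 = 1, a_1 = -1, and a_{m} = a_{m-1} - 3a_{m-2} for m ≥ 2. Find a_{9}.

179

The ordinary generating function has denominator 1 - t + 3t^2.
Iterating the recurrence: a_0,…,a_{9} = 1, -1, -4, -1, 11, 14, -19, -61, -4, 179.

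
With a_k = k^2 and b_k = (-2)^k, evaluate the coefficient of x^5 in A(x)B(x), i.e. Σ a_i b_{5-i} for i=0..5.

This is [x^5] in the product of the two ordinary generating functions.
Σ = 0·(-32) + 1·16 + 4·(-8) + 9·4 + 16·(-2) + 25·1 = 13.

13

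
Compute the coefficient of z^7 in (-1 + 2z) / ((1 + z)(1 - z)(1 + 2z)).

Partial fractions give a closed form: a_n = (3/2)·(-1)^n + (1/6)·1^n + (-8/3)·(-2)^n.
At n = 7: a_7 = 340.

340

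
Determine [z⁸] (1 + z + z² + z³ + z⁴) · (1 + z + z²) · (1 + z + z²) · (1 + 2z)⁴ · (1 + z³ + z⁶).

1135

(1 + z + z² + z³ + z⁴) has coefficients 1,1,1,1,1 for degrees 0…4.
(1 + z + z²) has coefficients 1,1,1,0,0,0,0,0,0 for degrees 0…8.
Multiplying by (1 + z + z²) gives running coefficients 1,2,3,2,1,0,0,0,0 for degrees 0…8.
Multiplying by (1 + 2z)⁴ gives running coefficients 1,10,43,106,169,184,136,64,16 for degrees 0…8.
Finally multiplying by (1 + z³ + z⁶), the product of all factors after the first has coefficients 1,10,43,107,179,227,243,243,243 for degrees 0…8.
[z⁸] = 1·243 + 1·243 + 1·243 + 1·227 + 1·179 = 1135.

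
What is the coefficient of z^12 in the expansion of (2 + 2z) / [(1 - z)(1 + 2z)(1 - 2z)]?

13652

Partial fractions give a closed form: a_n = (-4/3)·1^n + (1/3)·(-2)^n + (3)·2^n.
At n = 12: a_12 = 13652.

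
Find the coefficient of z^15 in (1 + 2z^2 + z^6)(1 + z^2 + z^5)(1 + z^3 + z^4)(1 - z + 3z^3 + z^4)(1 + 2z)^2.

(1 + 2z^2 + z^6) has coefficients 1,0,2,0,0,0,1 for degrees 0…6.
(1 + z^2 + z^5) has coefficients 1,0,1,0,0,1,0,0,0,0,0,0,0,0,0,0 for degrees 0…15.
Multiplying by (1 + z^3 + z^4) gives running coefficients 1,0,1,1,1,2,1,0,1,1,0,0,0,0,0,0 for degrees 0…15.
Multiplying by (1 - z + 3z^3 + z^4) gives running coefficients 1,-1,1,3,1,4,3,3,8,5,0,3,4,1,0,0 for degrees 0…15.
Finally multiplying by (1 + 2z)^2, the product of all factors after the first has coefficients 1,3,1,3,17,20,23,31,32,49,52,23,16,29,20,4 for degrees 0…15.
[z^15] = 1·4 + 2·29 + 1·49 = 111.

111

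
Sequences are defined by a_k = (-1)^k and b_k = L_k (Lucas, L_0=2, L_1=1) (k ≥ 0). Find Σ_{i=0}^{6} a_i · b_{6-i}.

14

This is [x^6] in the product of the two ordinary generating functions.
Σ = 1·18 − 1·11 + 1·7 − 1·4 + 1·3 − 1·1 + 1·2 = 14.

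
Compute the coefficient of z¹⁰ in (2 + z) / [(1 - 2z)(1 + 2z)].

Partial fractions give a closed form: a_n = (5/4)·2^n + (3/4)·(-2)^n.
At n = 10: a_10 = 2048.

2048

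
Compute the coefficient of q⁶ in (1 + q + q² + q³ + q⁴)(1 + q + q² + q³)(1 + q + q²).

(1 + q + q² + q³ + q⁴) has coefficients 1,1,1,1,1 for degrees 0…4.
(1 + q + q² + q³) has coefficients 1,1,1,1,0,0,0 for degrees 0…6.
Finally multiplying by (1 + q + q²), the product of all factors after the first has coefficients 1,2,3,3,2,1,0 for degrees 0…6.
[q⁶] = 1·0 + 1·1 + 1·2 + 1·3 + 1·3 = 9.

9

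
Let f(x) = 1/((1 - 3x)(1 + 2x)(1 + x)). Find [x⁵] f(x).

The denominator gives the recurrence a_n = 7a_(n−2) + 6a_(n−3) for n ≥ 3; the numerator fixes a_0 = 1, a_1 = 0, a_2 = 7.
Iterating: 1, 0, 7, 6, 49, 84, so a_5 = 84.

84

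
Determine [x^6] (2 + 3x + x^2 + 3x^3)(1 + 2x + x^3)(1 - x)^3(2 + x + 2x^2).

(2 + 3x + x^2 + 3x^3) has coefficients 2,3,1,3 for degrees 0…3.
(1 + 2x + x^3) has coefficients 1,2,0,1,0,0,0 for degrees 0…6.
Multiplying by (1 - x)^3 gives running coefficients 1,-1,-3,6,-5,3,-1 for degrees 0…6.
Finally multiplying by (2 + x + 2x^2), the product of all factors after the first has coefficients 2,-1,-5,7,-10,13,-9 for degrees 0…6.
[x^6] = 2·(-9) + 3·13 + 1·(-10) + 3·7 = 32.

32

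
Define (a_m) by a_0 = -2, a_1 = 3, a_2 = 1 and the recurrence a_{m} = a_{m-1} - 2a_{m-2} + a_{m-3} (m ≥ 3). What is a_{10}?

53

The ordinary generating function has denominator 1 - q + 2q^2 - q^3.
Iterating the recurrence: a_0,…,a_{10} = -2, 3, 1, -7, -6, 9, 14, -10, -29, 5, 53.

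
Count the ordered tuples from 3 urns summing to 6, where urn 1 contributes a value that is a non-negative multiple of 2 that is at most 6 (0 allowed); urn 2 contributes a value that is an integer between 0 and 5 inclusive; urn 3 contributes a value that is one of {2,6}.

The generating function for the choices is (1 + y^2 + y^4 + y^6)·(1 + y + y^2 + y^3 + y^4 + y^5)·(y^2 + y^6); the count is [y^6].
(1 + y^2 + y^4 + y^6) has coefficients 1,0,1,0,1,0,1 for degrees 0…6.
(1 + y + y^2 + y^3 + y^4 + y^5) has coefficients 1,1,1,1,1,1,0 for degrees 0…6.
Finally multiplying by (y^2 + y^6), the product of all factors after the first has coefficients 0,0,1,1,1,1,2 for degrees 0…6.
[y^6] = 1·2 + 1·1 + 1·1 + 1·0 = 4.

4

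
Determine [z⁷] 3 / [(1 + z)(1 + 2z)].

The denominator gives the recurrence a_n = −3a_(n−1) − 2a_(n−2) for n ≥ 2; the numerator fixes a_0 = 3, a_1 = -9.
Iterating: 3, -9, 21, -45, 93, -189, 381, -765, so a_7 = -765.

-765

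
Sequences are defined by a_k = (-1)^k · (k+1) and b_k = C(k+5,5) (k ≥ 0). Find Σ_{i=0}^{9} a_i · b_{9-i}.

Write out a_i and b_{9-i} for i = 0,…,9 and sum the products.
Σ = 1·2002 − 2·1287 + 3·792 − 4·462 + 5·252 − 6·126 + 7·56 − 8·21 + 9·6 − 10·1 = 728.

728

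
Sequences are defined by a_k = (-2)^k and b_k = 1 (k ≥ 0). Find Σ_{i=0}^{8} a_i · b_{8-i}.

171

The convolution is the x^8 coefficient of A(x)B(x).
Σ = 1·1 − 2·1 + 4·1 − 8·1 + 16·1 − 32·1 + 64·1 − 128·1 + 256·1 = 171.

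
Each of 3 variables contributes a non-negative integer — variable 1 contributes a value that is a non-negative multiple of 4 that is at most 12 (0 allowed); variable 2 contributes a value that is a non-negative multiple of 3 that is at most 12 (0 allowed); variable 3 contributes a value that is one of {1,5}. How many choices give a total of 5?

2

The generating function for the choices is (1 + q^4 + q^8 + q^12)·(1 + q^3 + q^6 + q^9 + q^12)·(q + q^5); the count is [q^5].
(1 + q^4 + q^8 + q^12) has coefficients 1,0,0,0,1,0 for degrees 0…5.
(1 + q^3 + q^6 + q^9 + q^12) has coefficients 1,0,0,1,0,0 for degrees 0…5.
Finally multiplying by (q + q^5), the product of all factors after the first has coefficients 0,1,0,0,1,1 for degrees 0…5.
[q^5] = 1·1 + 1·1 = 2.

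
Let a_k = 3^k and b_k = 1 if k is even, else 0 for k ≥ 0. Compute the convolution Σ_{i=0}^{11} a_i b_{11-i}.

199290

This is [x^11] in the product of the two ordinary generating functions.
Σ = 1·0 + 3·1 + 9·0 + 27·1 + 81·0 + 243·1 + 729·0 + 2187·1 + 6561·0 + 19683·1 + 59049·0 + 177147·1 = 199290.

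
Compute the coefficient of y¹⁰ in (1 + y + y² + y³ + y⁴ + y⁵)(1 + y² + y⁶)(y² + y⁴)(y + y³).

(1 + y + y² + y³ + y⁴ + y⁵) has coefficients 1,1,1,1,1,1 for degrees 0…5.
(1 + y² + y⁶) has coefficients 1,0,1,0,0,0,1,0,0,0,0 for degrees 0…10.
Multiplying by (y² + y⁴) gives running coefficients 0,0,1,0,2,0,1,0,1,0,1 for degrees 0…10.
Finally multiplying by (y + y³), the product of all factors after the first has coefficients 0,0,0,1,0,3,0,3,0,2,0 for degrees 0…10.
[y¹⁰] = 1·0 + 1·2 + 1·0 + 1·3 + 1·0 + 1·3 = 8.

8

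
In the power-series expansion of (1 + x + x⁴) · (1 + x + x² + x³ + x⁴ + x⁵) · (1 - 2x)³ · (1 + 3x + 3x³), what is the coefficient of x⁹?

(1 + x + x⁴) has coefficients 1,1,0,0,1 for degrees 0…4.
(1 + x + x² + x³ + x⁴ + x⁵) has coefficients 1,1,1,1,1,1,0,0,0,0 for degrees 0…9.
Multiplying by (1 - 2x)³ gives running coefficients 1,-5,7,-1,-1,-1,-2,4,-8,0 for degrees 0…9.
Finally multiplying by (1 + 3x + 3x³), the product of all factors after the first has coefficients 1,-2,-8,23,-19,17,-8,-5,1,-30 for degrees 0…9.
[x⁹] = 1·(-30) + 1·1 + 1·17 = -12.

-12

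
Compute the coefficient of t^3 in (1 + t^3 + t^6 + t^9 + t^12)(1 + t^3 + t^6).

(1 + t^3 + t^6 + t^9 + t^12) has coefficients 1,0,0,1 for degrees 0…3.
(1 + t^3 + t^6) has coefficients 1,0,0,1 for degrees 0…3.
[t^3] = 1·1 + 1·1 = 2.

2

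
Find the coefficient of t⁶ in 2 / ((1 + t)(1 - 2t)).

Partial fractions give a closed form: a_n = (2/3)·(-1)^n + (4/3)·2^n.
At n = 6: a_6 = 86.

86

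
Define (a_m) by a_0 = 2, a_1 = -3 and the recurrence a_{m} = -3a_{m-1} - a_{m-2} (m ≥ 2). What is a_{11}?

-39603

The ordinary generating function has denominator 1 + 3y + y^2.
Iterating the recurrence: a_0,…,a_{11} = 2, -3, 7, -18, 47, -123, 322, -843, 2207, -5778, 15127, -39603.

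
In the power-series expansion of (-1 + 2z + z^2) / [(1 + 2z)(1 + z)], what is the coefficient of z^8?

The denominator gives the recurrence a_n = −3a_(n−1) − 2a_(n−2) for n ≥ 3; the numerator fixes a_0 = -1, a_1 = 5, a_2 = -12.
Iterating: -1, 5, -12, 26, -54, 110, -222, 446, -894, so a_8 = -894.

-894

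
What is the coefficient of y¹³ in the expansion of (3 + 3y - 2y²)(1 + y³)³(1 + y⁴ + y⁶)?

(3 + 3y - 2y²) has coefficients 3,3,-2 for degrees 0…2.
(1 + y³)³ has coefficients 1,0,0,3,0,0,3,0,0,1,0,0,0,0 for degrees 0…13.
Finally multiplying by (1 + y⁴ + y⁶), the product of all factors after the first has coefficients 1,0,0,3,1,0,4,3,0,4,3,0,3,1 for degrees 0…13.
[y¹³] = 3·1 + 3·3 − 2·0 = 12.

12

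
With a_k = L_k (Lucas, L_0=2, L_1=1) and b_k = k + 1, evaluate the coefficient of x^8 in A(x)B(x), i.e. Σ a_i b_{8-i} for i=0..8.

This is [x^8] in the product of the two ordinary generating functions.
Σ = 2·9 + 1·8 + 3·7 + 4·6 + 7·5 + 11·4 + 18·3 + 29·2 + 47·1 = 309.

309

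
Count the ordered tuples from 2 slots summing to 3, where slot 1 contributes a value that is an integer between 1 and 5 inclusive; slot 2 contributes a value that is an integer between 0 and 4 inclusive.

The generating function for the choices is (y + y^2 + y^3 + y^4 + y^5)·(1 + y + y^2 + y^3 + y^4); the count is [y^3].
(y + y^2 + y^3 + y^4 + y^5) has coefficients 0,1,1,1 for degrees 0…3.
(1 + y + y^2 + y^3 + y^4) has coefficients 1,1,1,1 for degrees 0…3.
[y^3] = 1·1 + 1·1 + 1·1 = 3.

3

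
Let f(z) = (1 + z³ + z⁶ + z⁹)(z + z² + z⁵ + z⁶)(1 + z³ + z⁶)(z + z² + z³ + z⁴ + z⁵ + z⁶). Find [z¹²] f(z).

20

(1 + z³ + z⁶ + z⁹) has coefficients 1,0,0,1,0,0,1,0,0,1 for degrees 0…9.
(z + z² + z⁵ + z⁶) has coefficients 0,1,1,0,0,1,1,0,0,0,0,0,0 for degrees 0…12.
Multiplying by (1 + z³ + z⁶) gives running coefficients 0,1,1,0,1,2,1,1,2,1,0,1,1 for degrees 0…12.
Finally multiplying by (z + z² + z³ + z⁴ + z⁵ + z⁶), the product of all factors after the first has coefficients 0,0,1,2,2,3,5,6,6,7,8,7,6 for degrees 0…12.
[z¹²] = 1·6 + 1·7 + 1·5 + 1·2 = 20.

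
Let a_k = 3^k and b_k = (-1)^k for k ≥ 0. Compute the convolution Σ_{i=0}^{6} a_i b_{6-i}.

547

This is [x^6] in the product of the two ordinary generating functions.
Σ = 1·1 + 3·(-1) + 9·1 + 27·(-1) + 81·1 + 243·(-1) + 729·1 = 547.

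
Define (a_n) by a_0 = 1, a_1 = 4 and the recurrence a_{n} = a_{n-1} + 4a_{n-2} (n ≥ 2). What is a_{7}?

984

The ordinary generating function has denominator 1 - x - 4x^2.
Iterating the recurrence: a_0,…,a_{7} = 1, 4, 8, 24, 56, 152, 376, 984.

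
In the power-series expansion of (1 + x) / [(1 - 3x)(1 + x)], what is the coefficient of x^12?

531441

Partial fractions give a closed form: a_n = (1)·3^n.
At n = 12: a_12 = 531441.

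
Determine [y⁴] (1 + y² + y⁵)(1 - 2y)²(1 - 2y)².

(1 + y² + y⁵) has coefficients 1,0,1,0,0 for degrees 0…4.
(1 - 2y)² has coefficients 1,-4,4,0,0 for degrees 0…4.
Finally multiplying by (1 - 2y)², the product of all factors after the first has coefficients 1,-8,24,-32,16 for degrees 0…4.
[y⁴] = 1·16 + 1·24 = 40.

40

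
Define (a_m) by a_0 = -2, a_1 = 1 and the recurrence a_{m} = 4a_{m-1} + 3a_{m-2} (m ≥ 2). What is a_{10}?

The ordinary generating function has denominator 1 - 4t - 3t^2.
Iterating the recurrence: a_0,…,a_{10} = -2, 1, -2, -5, -26, -119, -554, -2573, -11954, -55535, -258002.

-258002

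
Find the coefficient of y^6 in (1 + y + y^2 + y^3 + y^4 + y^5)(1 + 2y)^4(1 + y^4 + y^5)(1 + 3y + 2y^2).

(1 + y + y^2 + y^3 + y^4 + y^5) has coefficients 1,1,1,1,1,1 for degrees 0…5.
(1 + 2y)^4 has coefficients 1,8,24,32,16,0,0 for degrees 0…6.
Multiplying by (1 + y^4 + y^5) gives running coefficients 1,8,24,32,17,9,32 for degrees 0…6.
Finally multiplying by (1 + 3y + 2y^2), the product of all factors after the first has coefficients 1,11,50,120,161,124,93 for degrees 0…6.
[y^6] = 1·93 + 1·124 + 1·161 + 1·120 + 1·50 + 1·11 = 559.

559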